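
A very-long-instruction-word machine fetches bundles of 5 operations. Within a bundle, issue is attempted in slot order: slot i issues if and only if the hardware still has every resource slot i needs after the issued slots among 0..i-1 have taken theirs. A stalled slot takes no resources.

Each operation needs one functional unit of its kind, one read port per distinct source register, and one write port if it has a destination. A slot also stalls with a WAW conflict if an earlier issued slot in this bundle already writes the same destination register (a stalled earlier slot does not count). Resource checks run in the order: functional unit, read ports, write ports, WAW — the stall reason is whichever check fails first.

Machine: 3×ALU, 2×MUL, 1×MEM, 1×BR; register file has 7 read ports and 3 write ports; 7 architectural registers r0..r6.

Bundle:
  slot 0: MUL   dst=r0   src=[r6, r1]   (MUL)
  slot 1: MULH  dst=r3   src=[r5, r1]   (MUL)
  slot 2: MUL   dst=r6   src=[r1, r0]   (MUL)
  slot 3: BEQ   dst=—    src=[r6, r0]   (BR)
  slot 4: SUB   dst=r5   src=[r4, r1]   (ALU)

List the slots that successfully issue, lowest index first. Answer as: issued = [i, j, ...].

slot 0 (MUL): ISSUE — free A3,Mu1,Ld1,B1 rp5 wp2
slot 1 (MUL): ISSUE — free A3,Mu0,Ld1,B1 rp3 wp1
slot 2 (MUL): stall FU — free A3,Mu0,Ld1,B1 rp3 wp1
slot 3 (BR): ISSUE — free A3,Mu0,Ld1,B0 rp1 wp1
slot 4 (ALU): stall RD_PORT — free A3,Mu0,Ld1,B0 rp1 wp1

issued = [0, 1, 3]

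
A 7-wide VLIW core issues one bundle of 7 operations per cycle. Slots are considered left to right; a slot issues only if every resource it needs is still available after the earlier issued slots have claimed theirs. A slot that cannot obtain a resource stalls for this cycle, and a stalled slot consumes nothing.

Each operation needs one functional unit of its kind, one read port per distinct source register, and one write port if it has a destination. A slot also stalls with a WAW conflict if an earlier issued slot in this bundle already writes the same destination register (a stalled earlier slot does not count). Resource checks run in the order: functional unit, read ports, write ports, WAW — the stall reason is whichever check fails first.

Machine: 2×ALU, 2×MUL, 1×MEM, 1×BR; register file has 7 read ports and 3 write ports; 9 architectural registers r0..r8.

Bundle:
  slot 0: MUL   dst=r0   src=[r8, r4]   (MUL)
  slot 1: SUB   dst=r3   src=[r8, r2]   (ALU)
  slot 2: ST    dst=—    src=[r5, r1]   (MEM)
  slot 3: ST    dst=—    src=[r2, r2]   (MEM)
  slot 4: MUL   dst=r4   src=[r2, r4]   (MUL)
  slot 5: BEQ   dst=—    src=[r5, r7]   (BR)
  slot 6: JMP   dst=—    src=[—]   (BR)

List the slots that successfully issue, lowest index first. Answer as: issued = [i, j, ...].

issued = [0, 1, 2, 6]

slot 0 (MUL): ISSUE — free A2,Mu1,Ld1,B1 rp5 wp2
slot 1 (ALU): ISSUE — free A1,Mu1,Ld1,B1 rp3 wp1
slot 2 (MEM): ISSUE — free A1,Mu1,Ld0,B1 rp1 wp1
slot 3 (MEM): stall FU — free A1,Mu1,Ld0,B1 rp1 wp1
slot 4 (MUL): stall RD_PORT — free A1,Mu1,Ld0,B1 rp1 wp1
slot 5 (BR): stall RD_PORT — free A1,Mu1,Ld0,B1 rp1 wp1
slot 6 (BR): ISSUE — free A1,Mu1,Ld0,B0 rp1 wp1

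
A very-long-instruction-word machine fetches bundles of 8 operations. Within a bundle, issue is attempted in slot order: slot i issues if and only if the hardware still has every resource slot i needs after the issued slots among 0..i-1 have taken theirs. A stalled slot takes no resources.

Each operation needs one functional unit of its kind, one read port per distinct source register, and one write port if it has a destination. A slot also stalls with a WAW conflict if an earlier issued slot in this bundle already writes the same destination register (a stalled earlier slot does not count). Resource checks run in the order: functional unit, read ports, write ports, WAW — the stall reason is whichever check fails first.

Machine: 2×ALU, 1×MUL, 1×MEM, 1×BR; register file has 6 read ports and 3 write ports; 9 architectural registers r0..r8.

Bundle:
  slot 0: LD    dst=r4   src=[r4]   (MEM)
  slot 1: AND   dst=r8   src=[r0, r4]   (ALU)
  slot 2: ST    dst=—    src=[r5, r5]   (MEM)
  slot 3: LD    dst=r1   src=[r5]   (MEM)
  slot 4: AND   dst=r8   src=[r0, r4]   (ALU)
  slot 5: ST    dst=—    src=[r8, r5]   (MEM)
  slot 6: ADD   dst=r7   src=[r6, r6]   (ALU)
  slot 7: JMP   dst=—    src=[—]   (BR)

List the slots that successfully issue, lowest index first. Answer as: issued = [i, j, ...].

issued = [0, 1, 6, 7]

(0) want 1×MEM +1rd +1wr — yes → AL2|MU1|ME0|BR1|rd5|wr2
(1) want 1×ALU +2rd +1wr — yes → AL1|MU1|ME0|BR1|rd3|wr1
(2) want 1×MEM +1rd +0wr — FU → AL1|MU1|ME0|BR1|rd3|wr1
(3) want 1×MEM +1rd +1wr — FU → AL1|MU1|ME0|BR1|rd3|wr1
(4) want 1×ALU +2rd +1wr — WAW → AL1|MU1|ME0|BR1|rd3|wr1
(5) want 1×MEM +2rd +0wr — FU → AL1|MU1|ME0|BR1|rd3|wr1
(6) want 1×ALU +1rd +1wr — yes → AL0|MU1|ME0|BR1|rd2|wr0
(7) want 1×BR +0rd +0wr — yes → AL0|MU1|ME0|BR0|rd2|wr0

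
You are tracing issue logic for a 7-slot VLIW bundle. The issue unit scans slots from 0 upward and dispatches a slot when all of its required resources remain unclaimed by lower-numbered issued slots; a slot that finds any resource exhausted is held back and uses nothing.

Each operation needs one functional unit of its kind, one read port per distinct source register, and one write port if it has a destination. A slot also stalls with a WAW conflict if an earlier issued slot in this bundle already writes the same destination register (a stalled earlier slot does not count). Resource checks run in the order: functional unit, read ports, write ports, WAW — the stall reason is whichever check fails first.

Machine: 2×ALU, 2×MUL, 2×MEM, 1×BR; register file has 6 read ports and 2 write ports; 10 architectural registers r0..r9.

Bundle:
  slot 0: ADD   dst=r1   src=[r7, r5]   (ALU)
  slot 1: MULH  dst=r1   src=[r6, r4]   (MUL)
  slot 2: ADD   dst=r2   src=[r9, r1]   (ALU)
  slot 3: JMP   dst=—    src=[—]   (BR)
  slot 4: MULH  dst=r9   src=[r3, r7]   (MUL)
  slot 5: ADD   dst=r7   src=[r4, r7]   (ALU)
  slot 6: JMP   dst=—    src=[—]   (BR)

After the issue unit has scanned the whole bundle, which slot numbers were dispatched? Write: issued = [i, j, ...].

issued = [0, 2, 3]

(0) want 1×ALU +2rd +1wr — yes → AL1|MU2|ME2|BR1|rd4|wr1
(1) want 1×MUL +2rd +1wr — WAW → AL1|MU2|ME2|BR1|rd4|wr1
(2) want 1×ALU +2rd +1wr — yes → AL0|MU2|ME2|BR1|rd2|wr0
(3) want 1×BR +0rd +0wr — yes → AL0|MU2|ME2|BR0|rd2|wr0
(4) want 1×MUL +2rd +1wr — WR_PORT → AL0|MU2|ME2|BR0|rd2|wr0
(5) want 1×ALU +2rd +1wr — FU → AL0|MU2|ME2|BR0|rd2|wr0
(6) want 1×BR +0rd +0wr — FU → AL0|MU2|ME2|BR0|rd2|wr0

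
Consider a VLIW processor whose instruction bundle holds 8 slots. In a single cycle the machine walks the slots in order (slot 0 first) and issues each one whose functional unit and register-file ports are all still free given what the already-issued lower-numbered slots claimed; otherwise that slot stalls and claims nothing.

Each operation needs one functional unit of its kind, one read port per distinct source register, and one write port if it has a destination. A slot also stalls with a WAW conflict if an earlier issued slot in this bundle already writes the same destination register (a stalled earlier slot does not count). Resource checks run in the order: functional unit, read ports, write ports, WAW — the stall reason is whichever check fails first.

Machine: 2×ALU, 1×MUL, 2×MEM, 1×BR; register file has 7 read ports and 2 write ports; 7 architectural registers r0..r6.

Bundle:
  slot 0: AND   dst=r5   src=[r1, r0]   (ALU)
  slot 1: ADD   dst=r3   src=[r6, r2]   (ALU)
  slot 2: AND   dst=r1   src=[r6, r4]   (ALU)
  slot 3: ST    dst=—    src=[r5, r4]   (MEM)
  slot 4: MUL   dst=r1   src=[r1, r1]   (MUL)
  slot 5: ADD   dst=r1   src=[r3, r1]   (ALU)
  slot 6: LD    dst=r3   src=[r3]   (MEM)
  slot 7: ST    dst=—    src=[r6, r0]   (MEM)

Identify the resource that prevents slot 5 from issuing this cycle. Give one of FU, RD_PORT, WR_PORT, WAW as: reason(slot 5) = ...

[0] ALU needs rd=2 wr=1: ok; after: ALU=1 MUL=1 MEM=2 BR=1, R=5, W=1
[1] ALU needs rd=2 wr=1: ok; after: ALU=0 MUL=1 MEM=2 BR=1, R=3, W=0
[2] ALU needs rd=2 wr=1: FU; after: ALU=0 MUL=1 MEM=2 BR=1, R=3, W=0
[3] MEM needs rd=2 wr=0: ok; after: ALU=0 MUL=1 MEM=1 BR=1, R=1, W=0
[4] MUL needs rd=1 wr=1: WR_PORT; after: ALU=0 MUL=1 MEM=1 BR=1, R=1, W=0
[5] ALU needs rd=2 wr=1: FU; after: ALU=0 MUL=1 MEM=1 BR=1, R=1, W=0
[6] MEM needs rd=1 wr=1: WR_PORT; after: ALU=0 MUL=1 MEM=1 BR=1, R=1, W=0
[7] MEM needs rd=2 wr=0: RD_PORT; after: ALU=0 MUL=1 MEM=1 BR=1, R=1, W=0

reason(slot 5) = FU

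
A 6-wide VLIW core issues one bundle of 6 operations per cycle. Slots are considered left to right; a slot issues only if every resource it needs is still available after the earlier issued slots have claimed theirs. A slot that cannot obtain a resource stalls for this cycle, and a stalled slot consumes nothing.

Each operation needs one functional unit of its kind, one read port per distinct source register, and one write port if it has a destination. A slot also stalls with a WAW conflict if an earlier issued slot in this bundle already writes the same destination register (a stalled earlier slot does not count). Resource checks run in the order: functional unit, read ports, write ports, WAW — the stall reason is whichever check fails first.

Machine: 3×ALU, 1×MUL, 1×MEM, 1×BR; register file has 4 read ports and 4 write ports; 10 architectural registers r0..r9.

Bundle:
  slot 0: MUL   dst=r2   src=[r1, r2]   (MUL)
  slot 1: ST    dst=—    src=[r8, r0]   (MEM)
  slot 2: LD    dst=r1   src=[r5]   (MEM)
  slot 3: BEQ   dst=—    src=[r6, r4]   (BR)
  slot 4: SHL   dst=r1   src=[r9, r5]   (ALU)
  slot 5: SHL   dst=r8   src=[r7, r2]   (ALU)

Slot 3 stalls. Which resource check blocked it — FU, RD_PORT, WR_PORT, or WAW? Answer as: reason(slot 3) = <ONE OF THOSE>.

[0] MUL needs rd=2 wr=1: ok; after: ALU=3 MUL=0 MEM=1 BR=1, R=2, W=3
[1] MEM needs rd=2 wr=0: ok; after: ALU=3 MUL=0 MEM=0 BR=1, R=0, W=3
[2] MEM needs rd=1 wr=1: FU; after: ALU=3 MUL=0 MEM=0 BR=1, R=0, W=3
[3] BR needs rd=2 wr=0: RD_PORT; after: ALU=3 MUL=0 MEM=0 BR=1, R=0, W=3
[4] ALU needs rd=2 wr=1: RD_PORT; after: ALU=3 MUL=0 MEM=0 BR=1, R=0, W=3
[5] ALU needs rd=2 wr=1: RD_PORT; after: ALU=3 MUL=0 MEM=0 BR=1, R=0, W=3

reason(slot 3) = RD_PORT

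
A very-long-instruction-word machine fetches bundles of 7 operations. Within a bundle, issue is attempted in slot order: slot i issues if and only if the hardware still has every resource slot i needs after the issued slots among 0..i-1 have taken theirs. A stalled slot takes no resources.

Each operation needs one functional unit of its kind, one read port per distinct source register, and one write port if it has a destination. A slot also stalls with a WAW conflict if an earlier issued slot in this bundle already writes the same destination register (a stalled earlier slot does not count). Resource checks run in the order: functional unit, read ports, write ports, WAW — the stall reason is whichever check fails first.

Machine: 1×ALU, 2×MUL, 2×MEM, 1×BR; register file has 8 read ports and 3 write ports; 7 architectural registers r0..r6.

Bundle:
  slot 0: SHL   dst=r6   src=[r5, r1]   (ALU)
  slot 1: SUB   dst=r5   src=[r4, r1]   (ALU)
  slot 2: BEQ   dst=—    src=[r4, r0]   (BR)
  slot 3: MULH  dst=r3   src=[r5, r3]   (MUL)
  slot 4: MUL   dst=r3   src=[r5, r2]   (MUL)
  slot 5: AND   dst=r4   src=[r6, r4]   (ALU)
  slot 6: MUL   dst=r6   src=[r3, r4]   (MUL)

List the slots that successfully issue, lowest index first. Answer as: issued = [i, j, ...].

slot 0 (ALU): ISSUE — free A0,Mu2,Ld2,B1 rp6 wp2
slot 1 (ALU): stall FU — free A0,Mu2,Ld2,B1 rp6 wp2
slot 2 (BR): ISSUE — free A0,Mu2,Ld2,B0 rp4 wp2
slot 3 (MUL): ISSUE — free A0,Mu1,Ld2,B0 rp2 wp1
slot 4 (MUL): stall WAW — free A0,Mu1,Ld2,B0 rp2 wp1
slot 5 (ALU): stall FU — free A0,Mu1,Ld2,B0 rp2 wp1
slot 6 (MUL): stall WAW — free A0,Mu1,Ld2,B0 rp2 wp1

issued = [0, 2, 3]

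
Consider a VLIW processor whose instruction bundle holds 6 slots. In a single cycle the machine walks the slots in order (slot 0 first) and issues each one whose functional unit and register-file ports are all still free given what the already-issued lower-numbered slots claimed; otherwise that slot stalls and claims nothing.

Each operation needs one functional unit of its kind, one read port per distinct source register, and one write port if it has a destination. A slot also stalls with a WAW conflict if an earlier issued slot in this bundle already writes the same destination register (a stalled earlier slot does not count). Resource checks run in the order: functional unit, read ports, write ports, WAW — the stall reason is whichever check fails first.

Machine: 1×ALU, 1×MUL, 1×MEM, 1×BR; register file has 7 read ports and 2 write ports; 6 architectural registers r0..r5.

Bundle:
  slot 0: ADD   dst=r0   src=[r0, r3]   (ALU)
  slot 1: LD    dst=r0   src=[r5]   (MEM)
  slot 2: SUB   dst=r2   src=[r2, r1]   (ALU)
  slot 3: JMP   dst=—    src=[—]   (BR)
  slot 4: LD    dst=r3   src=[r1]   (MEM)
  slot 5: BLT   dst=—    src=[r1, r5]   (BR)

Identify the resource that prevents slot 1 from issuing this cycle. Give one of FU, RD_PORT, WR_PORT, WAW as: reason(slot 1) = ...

(0) want 1×ALU +2rd +1wr — yes → AL0|MU1|ME1|BR1|rd5|wr1
(1) want 1×MEM +1rd +1wr — WAW → AL0|MU1|ME1|BR1|rd5|wr1
(2) want 1×ALU +2rd +1wr — FU → AL0|MU1|ME1|BR1|rd5|wr1
(3) want 1×BR +0rd +0wr — yes → AL0|MU1|ME1|BR0|rd5|wr1
(4) want 1×MEM +1rd +1wr — yes → AL0|MU1|ME0|BR0|rd4|wr0
(5) want 1×BR +2rd +0wr — FU → AL0|MU1|ME0|BR0|rd4|wr0

reason(slot 1) = WAW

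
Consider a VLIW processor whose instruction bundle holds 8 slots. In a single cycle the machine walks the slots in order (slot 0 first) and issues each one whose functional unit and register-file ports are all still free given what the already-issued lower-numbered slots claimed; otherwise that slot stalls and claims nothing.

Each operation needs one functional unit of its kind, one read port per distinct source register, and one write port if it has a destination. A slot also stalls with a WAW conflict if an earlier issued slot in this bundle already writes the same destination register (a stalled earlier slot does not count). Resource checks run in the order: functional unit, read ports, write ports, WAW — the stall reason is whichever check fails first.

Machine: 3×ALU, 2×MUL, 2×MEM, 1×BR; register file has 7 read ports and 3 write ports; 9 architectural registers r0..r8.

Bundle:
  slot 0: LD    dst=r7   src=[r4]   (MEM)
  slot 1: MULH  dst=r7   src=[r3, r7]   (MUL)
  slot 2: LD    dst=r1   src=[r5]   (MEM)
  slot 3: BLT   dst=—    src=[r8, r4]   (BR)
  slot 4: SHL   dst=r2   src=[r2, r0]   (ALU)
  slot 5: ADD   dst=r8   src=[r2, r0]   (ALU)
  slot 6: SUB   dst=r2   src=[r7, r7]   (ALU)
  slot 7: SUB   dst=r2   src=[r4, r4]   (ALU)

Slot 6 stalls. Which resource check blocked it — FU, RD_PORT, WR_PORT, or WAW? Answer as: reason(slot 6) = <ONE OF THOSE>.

#0 MEM src=r4 dispatched  <A:3 Mu:2 Ld:1 B:1 rd:6 wr:2>
#1 MUL src=r3,r7 held:WAW  <A:3 Mu:2 Ld:1 B:1 rd:6 wr:2>
#2 MEM src=r5 dispatched  <A:3 Mu:2 Ld:0 B:1 rd:5 wr:1>
#3 BR src=r8,r4 dispatched  <A:3 Mu:2 Ld:0 B:0 rd:3 wr:1>
#4 ALU src=r2,r0 dispatched  <A:2 Mu:2 Ld:0 B:0 rd:1 wr:0>
#5 ALU src=r2,r0 held:RD_PORT  <A:2 Mu:2 Ld:0 B:0 rd:1 wr:0>
#6 ALU src=r7,r7 held:WR_PORT  <A:2 Mu:2 Ld:0 B:0 rd:1 wr:0>
#7 ALU src=r4,r4 held:WR_PORT  <A:2 Mu:2 Ld:0 B:0 rd:1 wr:0>

reason(slot 6) = WR_PORT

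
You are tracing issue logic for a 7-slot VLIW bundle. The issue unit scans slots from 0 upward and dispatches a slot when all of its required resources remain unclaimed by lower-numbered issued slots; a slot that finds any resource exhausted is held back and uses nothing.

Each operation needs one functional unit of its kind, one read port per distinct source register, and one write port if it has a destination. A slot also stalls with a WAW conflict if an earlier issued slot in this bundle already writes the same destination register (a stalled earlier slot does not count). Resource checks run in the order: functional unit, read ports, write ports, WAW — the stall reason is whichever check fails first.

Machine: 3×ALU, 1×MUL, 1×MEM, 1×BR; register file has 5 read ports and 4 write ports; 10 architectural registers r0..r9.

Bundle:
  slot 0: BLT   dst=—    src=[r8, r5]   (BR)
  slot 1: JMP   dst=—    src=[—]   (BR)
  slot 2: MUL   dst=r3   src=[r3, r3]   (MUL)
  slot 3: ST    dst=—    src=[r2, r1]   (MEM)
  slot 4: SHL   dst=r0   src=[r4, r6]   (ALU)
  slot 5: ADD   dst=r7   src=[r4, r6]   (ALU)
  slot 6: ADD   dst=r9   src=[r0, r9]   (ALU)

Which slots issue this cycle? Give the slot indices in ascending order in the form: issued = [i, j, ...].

issued = [0, 2, 3]

[0] BR needs rd=2 wr=0: ok; after: ALU=3 MUL=1 MEM=1 BR=0, R=3, W=4
[1] BR needs rd=0 wr=0: FU; after: ALU=3 MUL=1 MEM=1 BR=0, R=3, W=4
[2] MUL needs rd=1 wr=1: ok; after: ALU=3 MUL=0 MEM=1 BR=0, R=2, W=3
[3] MEM needs rd=2 wr=0: ok; after: ALU=3 MUL=0 MEM=0 BR=0, R=0, W=3
[4] ALU needs rd=2 wr=1: RD_PORT; after: ALU=3 MUL=0 MEM=0 BR=0, R=0, W=3
[5] ALU needs rd=2 wr=1: RD_PORT; after: ALU=3 MUL=0 MEM=0 BR=0, R=0, W=3
[6] ALU needs rd=2 wr=1: RD_PORT; after: ALU=3 MUL=0 MEM=0 BR=0, R=0, W=3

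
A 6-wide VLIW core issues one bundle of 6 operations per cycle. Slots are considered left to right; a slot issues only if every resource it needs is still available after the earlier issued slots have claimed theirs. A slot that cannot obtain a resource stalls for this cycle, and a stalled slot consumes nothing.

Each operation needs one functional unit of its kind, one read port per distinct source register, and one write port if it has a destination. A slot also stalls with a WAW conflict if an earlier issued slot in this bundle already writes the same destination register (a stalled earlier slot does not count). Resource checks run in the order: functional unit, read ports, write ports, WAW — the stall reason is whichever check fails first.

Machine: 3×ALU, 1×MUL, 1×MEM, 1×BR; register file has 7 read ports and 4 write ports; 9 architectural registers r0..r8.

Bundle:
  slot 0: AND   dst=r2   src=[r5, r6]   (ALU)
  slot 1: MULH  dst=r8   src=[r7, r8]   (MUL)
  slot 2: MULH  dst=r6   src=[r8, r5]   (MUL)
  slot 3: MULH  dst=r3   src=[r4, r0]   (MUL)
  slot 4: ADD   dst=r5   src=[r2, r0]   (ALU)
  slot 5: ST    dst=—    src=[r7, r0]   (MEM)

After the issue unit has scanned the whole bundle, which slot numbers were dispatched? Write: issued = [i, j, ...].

issued = [0, 1, 4]

(0) want 1×ALU +2rd +1wr — yes → AL2|MU1|ME1|BR1|rd5|wr3
(1) want 1×MUL +2rd +1wr — yes → AL2|MU0|ME1|BR1|rd3|wr2
(2) want 1×MUL +2rd +1wr — FU → AL2|MU0|ME1|BR1|rd3|wr2
(3) want 1×MUL +2rd +1wr — FU → AL2|MU0|ME1|BR1|rd3|wr2
(4) want 1×ALU +2rd +1wr — yes → AL1|MU0|ME1|BR1|rd1|wr1
(5) want 1×MEM +2rd +0wr — RD_PORT → AL1|MU0|ME1|BR1|rd1|wr1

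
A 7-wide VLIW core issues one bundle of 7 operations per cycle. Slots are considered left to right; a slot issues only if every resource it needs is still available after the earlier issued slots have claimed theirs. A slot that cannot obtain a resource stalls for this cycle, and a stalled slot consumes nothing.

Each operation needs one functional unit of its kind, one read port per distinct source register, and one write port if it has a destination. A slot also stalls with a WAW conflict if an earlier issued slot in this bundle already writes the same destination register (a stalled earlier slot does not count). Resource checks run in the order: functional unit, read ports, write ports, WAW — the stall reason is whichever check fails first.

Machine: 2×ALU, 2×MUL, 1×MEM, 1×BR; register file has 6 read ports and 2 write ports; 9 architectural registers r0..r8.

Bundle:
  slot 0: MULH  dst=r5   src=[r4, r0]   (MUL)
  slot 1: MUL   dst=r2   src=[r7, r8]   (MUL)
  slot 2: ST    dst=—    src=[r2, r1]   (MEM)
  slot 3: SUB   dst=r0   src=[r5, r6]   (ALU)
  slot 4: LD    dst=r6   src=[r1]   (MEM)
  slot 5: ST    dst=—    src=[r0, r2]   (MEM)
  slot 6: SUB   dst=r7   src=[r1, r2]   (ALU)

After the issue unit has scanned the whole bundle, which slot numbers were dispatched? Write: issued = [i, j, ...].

#0 MUL src=r4,r0 dispatched  <A:2 Mu:1 Ld:1 B:1 rd:4 wr:1>
#1 MUL src=r7,r8 dispatched  <A:2 Mu:0 Ld:1 B:1 rd:2 wr:0>
#2 MEM src=r2,r1 dispatched  <A:2 Mu:0 Ld:0 B:1 rd:0 wr:0>
#3 ALU src=r5,r6 held:RD_PORT  <A:2 Mu:0 Ld:0 B:1 rd:0 wr:0>
#4 MEM src=r1 held:FU  <A:2 Mu:0 Ld:0 B:1 rd:0 wr:0>
#5 MEM src=r0,r2 held:FU  <A:2 Mu:0 Ld:0 B:1 rd:0 wr:0>
#6 ALU src=r1,r2 held:RD_PORT  <A:2 Mu:0 Ld:0 B:1 rd:0 wr:0>

issued = [0, 1, 2]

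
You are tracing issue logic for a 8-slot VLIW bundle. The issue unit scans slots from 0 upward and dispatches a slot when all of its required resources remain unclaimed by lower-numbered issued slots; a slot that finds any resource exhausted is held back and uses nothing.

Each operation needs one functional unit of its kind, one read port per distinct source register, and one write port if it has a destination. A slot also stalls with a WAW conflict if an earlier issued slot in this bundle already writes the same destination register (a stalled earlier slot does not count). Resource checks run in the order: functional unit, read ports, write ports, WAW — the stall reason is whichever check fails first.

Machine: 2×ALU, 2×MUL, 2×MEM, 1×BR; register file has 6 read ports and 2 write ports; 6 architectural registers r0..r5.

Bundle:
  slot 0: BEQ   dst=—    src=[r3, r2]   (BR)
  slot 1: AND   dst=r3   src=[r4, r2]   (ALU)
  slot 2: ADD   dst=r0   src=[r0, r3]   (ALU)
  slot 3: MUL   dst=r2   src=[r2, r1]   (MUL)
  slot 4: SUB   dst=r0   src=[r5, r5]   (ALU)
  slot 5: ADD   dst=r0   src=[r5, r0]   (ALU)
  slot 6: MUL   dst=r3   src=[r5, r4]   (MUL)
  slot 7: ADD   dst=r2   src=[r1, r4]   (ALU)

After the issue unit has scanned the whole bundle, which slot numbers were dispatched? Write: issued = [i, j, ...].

issued = [0, 1, 2]

slot 0 (BR): ISSUE — free A2,Mu2,Ld2,B0 rp4 wp2
slot 1 (ALU): ISSUE — free A1,Mu2,Ld2,B0 rp2 wp1
slot 2 (ALU): ISSUE — free A0,Mu2,Ld2,B0 rp0 wp0
slot 3 (MUL): stall RD_PORT — free A0,Mu2,Ld2,B0 rp0 wp0
slot 4 (ALU): stall FU — free A0,Mu2,Ld2,B0 rp0 wp0
slot 5 (ALU): stall FU — free A0,Mu2,Ld2,B0 rp0 wp0
slot 6 (MUL): stall RD_PORT — free A0,Mu2,Ld2,B0 rp0 wp0
slot 7 (ALU): stall FU — free A0,Mu2,Ld2,B0 rp0 wp0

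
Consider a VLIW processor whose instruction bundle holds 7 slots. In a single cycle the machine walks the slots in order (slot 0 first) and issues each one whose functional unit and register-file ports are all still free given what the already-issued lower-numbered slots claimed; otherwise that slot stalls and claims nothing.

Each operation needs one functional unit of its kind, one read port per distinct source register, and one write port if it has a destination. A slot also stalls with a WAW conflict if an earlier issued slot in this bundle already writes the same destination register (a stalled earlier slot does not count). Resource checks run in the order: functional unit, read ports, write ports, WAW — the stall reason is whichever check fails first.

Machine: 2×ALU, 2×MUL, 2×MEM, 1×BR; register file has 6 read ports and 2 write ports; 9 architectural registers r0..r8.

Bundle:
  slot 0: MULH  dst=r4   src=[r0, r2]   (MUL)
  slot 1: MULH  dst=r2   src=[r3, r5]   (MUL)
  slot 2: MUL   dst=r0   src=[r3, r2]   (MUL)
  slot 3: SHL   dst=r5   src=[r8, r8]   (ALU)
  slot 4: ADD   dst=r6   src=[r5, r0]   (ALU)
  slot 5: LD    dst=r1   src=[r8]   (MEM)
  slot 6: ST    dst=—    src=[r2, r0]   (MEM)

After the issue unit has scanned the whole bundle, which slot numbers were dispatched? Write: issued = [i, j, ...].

issued = [0, 1, 6]

[0] MUL needs rd=2 wr=1: ok; after: ALU=2 MUL=1 MEM=2 BR=1, R=4, W=1
[1] MUL needs rd=2 wr=1: ok; after: ALU=2 MUL=0 MEM=2 BR=1, R=2, W=0
[2] MUL needs rd=2 wr=1: FU; after: ALU=2 MUL=0 MEM=2 BR=1, R=2, W=0
[3] ALU needs rd=1 wr=1: WR_PORT; after: ALU=2 MUL=0 MEM=2 BR=1, R=2, W=0
[4] ALU needs rd=2 wr=1: WR_PORT; after: ALU=2 MUL=0 MEM=2 BR=1, R=2, W=0
[5] MEM needs rd=1 wr=1: WR_PORT; after: ALU=2 MUL=0 MEM=2 BR=1, R=2, W=0
[6] MEM needs rd=2 wr=0: ok; after: ALU=2 MUL=0 MEM=1 BR=1, R=0, W=0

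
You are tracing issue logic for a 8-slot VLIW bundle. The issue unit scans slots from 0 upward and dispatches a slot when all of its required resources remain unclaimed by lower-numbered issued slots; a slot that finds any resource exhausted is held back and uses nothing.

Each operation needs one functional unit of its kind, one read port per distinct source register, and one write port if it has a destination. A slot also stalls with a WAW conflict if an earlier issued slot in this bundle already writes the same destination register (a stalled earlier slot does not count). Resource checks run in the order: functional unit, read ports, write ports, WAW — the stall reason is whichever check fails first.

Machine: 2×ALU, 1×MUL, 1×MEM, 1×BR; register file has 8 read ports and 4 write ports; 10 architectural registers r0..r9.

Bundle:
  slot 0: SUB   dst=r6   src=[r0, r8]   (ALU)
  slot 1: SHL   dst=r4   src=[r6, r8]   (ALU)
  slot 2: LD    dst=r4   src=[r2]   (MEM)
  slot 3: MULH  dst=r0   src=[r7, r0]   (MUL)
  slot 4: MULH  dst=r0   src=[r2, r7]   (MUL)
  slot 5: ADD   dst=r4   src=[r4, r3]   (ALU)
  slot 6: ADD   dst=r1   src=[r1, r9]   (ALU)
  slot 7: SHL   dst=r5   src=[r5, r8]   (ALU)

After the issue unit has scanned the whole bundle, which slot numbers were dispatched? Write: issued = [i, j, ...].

[0] ALU needs rd=2 wr=1: ok; after: ALU=1 MUL=1 MEM=1 BR=1, R=6, W=3
[1] ALU needs rd=2 wr=1: ok; after: ALU=0 MUL=1 MEM=1 BR=1, R=4, W=2
[2] MEM needs rd=1 wr=1: WAW; after: ALU=0 MUL=1 MEM=1 BR=1, R=4, W=2
[3] MUL needs rd=2 wr=1: ok; after: ALU=0 MUL=0 MEM=1 BR=1, R=2, W=1
[4] MUL needs rd=2 wr=1: FU; after: ALU=0 MUL=0 MEM=1 BR=1, R=2, W=1
[5] ALU needs rd=2 wr=1: FU; after: ALU=0 MUL=0 MEM=1 BR=1, R=2, W=1
[6] ALU needs rd=2 wr=1: FU; after: ALU=0 MUL=0 MEM=1 BR=1, R=2, W=1
[7] ALU needs rd=2 wr=1: FU; after: ALU=0 MUL=0 MEM=1 BR=1, R=2, W=1

issued = [0, 1, 3]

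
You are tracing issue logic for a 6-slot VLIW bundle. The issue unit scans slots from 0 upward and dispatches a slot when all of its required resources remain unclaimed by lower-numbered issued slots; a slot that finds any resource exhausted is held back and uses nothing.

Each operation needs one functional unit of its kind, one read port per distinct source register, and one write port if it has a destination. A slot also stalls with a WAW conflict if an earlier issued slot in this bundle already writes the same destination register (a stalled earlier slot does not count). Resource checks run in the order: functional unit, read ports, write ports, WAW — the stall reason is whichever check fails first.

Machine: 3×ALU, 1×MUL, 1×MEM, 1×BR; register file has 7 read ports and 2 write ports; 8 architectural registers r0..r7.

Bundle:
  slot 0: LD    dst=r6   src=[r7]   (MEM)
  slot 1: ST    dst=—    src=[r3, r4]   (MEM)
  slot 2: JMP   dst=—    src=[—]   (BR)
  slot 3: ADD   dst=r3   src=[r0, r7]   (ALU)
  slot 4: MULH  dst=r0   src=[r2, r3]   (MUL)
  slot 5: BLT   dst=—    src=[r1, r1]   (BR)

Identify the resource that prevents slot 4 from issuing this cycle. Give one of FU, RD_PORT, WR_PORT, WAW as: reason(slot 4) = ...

  0. MEM→r6 ⇒ go  {3A/1Mu/0Ld/1B | 6r 1w}
  1. MEM ⇒ no(FU)  {3A/1Mu/0Ld/1B | 6r 1w}
  2. BR ⇒ go  {3A/1Mu/0Ld/0B | 6r 1w}
  3. ALU→r3 ⇒ go  {2A/1Mu/0Ld/0B | 4r 0w}
  4. MUL→r0 ⇒ no(WR_PORT)  {2A/1Mu/0Ld/0B | 4r 0w}
  5. BR ⇒ no(FU)  {2A/1Mu/0Ld/0B | 4r 0w}

reason(slot 4) = WR_PORT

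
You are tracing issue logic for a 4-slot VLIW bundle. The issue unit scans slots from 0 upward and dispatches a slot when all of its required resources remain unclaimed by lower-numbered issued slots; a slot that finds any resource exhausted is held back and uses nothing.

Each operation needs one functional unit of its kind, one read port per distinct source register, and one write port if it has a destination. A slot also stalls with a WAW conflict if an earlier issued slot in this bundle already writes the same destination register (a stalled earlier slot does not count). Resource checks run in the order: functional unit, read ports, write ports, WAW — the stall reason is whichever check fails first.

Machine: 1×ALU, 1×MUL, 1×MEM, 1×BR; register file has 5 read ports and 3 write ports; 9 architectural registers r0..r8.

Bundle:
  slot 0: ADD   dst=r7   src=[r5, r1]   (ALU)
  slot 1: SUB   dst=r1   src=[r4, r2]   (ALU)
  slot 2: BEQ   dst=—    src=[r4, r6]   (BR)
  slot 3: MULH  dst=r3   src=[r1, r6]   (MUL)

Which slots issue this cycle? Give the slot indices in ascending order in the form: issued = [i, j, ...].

#0 ALU src=r5,r1 dispatched  <A:0 Mu:1 Ld:1 B:1 rd:3 wr:2>
#1 ALU src=r4,r2 held:FU  <A:0 Mu:1 Ld:1 B:1 rd:3 wr:2>
#2 BR src=r4,r6 dispatched  <A:0 Mu:1 Ld:1 B:0 rd:1 wr:2>
#3 MUL src=r1,r6 held:RD_PORT  <A:0 Mu:1 Ld:1 B:0 rd:1 wr:2>

issued = [0, 2]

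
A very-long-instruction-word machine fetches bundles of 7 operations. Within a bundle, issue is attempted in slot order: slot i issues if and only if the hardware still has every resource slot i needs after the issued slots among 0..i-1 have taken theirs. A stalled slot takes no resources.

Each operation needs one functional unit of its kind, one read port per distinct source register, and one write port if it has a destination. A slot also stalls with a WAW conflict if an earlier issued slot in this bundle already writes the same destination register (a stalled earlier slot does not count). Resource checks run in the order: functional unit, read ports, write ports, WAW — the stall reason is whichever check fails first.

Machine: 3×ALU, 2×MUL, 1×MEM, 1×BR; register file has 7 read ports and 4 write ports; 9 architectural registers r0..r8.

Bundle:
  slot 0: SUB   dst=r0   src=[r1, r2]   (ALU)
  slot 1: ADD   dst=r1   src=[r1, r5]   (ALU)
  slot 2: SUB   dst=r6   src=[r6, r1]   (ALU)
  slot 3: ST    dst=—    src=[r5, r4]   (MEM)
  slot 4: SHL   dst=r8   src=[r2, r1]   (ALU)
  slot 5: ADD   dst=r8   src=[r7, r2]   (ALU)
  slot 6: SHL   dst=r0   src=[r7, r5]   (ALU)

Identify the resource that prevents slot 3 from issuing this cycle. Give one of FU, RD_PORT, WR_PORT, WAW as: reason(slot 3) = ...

(0) want 1×ALU +2rd +1wr — yes → AL2|MU2|ME1|BR1|rd5|wr3
(1) want 1×ALU +2rd +1wr — yes → AL1|MU2|ME1|BR1|rd3|wr2
(2) want 1×ALU +2rd +1wr — yes → AL0|MU2|ME1|BR1|rd1|wr1
(3) want 1×MEM +2rd +0wr — RD_PORT → AL0|MU2|ME1|BR1|rd1|wr1
(4) want 1×ALU +2rd +1wr — FU → AL0|MU2|ME1|BR1|rd1|wr1
(5) want 1×ALU +2rd +1wr — FU → AL0|MU2|ME1|BR1|rd1|wr1
(6) want 1×ALU +2rd +1wr — FU → AL0|MU2|ME1|BR1|rd1|wr1

reason(slot 3) = RD_PORT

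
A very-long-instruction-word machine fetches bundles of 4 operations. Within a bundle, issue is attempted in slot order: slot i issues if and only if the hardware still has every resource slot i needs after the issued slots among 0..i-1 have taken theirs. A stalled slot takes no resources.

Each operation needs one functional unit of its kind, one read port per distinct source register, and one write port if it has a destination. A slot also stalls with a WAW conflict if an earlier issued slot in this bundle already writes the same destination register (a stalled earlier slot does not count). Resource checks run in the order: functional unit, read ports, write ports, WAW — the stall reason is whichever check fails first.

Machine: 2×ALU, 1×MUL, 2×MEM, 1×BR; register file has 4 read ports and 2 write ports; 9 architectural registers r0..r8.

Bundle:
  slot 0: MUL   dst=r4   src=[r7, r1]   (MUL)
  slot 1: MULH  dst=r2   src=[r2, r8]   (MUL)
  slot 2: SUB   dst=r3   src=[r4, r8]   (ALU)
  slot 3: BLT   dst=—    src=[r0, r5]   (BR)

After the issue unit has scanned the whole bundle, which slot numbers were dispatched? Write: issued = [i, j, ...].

issued = [0, 2]

(0) want 1×MUL +2rd +1wr — yes → AL2|MU0|ME2|BR1|rd2|wr1
(1) want 1×MUL +2rd +1wr — FU → AL2|MU0|ME2|BR1|rd2|wr1
(2) want 1×ALU +2rd +1wr — yes → AL1|MU0|ME2|BR1|rd0|wr0
(3) want 1×BR +2rd +0wr — RD_PORT → AL1|MU0|ME2|BR1|rd0|wr0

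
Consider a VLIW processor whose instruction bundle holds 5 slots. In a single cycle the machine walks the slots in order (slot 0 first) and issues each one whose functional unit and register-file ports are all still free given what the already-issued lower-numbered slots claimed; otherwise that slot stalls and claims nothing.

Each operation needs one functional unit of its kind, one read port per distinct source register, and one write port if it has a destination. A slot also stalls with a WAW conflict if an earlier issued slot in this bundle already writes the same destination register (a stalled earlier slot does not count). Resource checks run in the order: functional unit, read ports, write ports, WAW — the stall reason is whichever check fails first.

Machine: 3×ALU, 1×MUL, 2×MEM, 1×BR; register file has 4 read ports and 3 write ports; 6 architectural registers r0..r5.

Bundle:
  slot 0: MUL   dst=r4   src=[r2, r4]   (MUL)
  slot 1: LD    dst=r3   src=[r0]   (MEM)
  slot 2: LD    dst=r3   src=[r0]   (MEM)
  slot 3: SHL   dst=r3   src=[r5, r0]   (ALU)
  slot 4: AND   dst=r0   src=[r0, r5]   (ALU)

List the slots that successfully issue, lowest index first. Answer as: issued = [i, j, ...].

issued = [0, 1]

#0 MUL src=r2,r4 dispatched  <A:3 Mu:0 Ld:2 B:1 rd:2 wr:2>
#1 MEM src=r0 dispatched  <A:3 Mu:0 Ld:1 B:1 rd:1 wr:1>
#2 MEM src=r0 held:WAW  <A:3 Mu:0 Ld:1 B:1 rd:1 wr:1>
#3 ALU src=r5,r0 held:RD_PORT  <A:3 Mu:0 Ld:1 B:1 rd:1 wr:1>
#4 ALU src=r0,r5 held:RD_PORT  <A:3 Mu:0 Ld:1 B:1 rd:1 wr:1>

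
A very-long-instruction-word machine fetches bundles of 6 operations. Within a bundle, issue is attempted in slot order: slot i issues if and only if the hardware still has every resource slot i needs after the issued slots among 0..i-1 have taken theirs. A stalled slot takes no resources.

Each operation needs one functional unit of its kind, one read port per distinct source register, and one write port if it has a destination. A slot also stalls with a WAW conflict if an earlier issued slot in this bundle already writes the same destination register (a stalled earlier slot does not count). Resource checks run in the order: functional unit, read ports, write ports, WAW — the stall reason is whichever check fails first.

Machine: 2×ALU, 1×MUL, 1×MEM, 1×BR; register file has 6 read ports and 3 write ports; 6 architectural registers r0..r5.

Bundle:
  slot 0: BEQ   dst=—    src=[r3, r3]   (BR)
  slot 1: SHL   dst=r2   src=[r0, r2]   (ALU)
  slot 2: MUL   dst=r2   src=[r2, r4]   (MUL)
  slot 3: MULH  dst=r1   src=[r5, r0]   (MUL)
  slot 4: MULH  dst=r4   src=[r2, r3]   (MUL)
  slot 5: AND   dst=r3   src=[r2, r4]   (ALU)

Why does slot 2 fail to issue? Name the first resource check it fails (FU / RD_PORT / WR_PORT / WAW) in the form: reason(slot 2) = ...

#0 BR src=r3,r3 dispatched  <A:2 Mu:1 Ld:1 B:0 rd:5 wr:3>
#1 ALU src=r0,r2 dispatched  <A:1 Mu:1 Ld:1 B:0 rd:3 wr:2>
#2 MUL src=r2,r4 held:WAW  <A:1 Mu:1 Ld:1 B:0 rd:3 wr:2>
#3 MUL src=r5,r0 dispatched  <A:1 Mu:0 Ld:1 B:0 rd:1 wr:1>
#4 MUL src=r2,r3 held:FU  <A:1 Mu:0 Ld:1 B:0 rd:1 wr:1>
#5 ALU src=r2,r4 held:RD_PORT  <A:1 Mu:0 Ld:1 B:0 rd:1 wr:1>

reason(slot 2) = WAW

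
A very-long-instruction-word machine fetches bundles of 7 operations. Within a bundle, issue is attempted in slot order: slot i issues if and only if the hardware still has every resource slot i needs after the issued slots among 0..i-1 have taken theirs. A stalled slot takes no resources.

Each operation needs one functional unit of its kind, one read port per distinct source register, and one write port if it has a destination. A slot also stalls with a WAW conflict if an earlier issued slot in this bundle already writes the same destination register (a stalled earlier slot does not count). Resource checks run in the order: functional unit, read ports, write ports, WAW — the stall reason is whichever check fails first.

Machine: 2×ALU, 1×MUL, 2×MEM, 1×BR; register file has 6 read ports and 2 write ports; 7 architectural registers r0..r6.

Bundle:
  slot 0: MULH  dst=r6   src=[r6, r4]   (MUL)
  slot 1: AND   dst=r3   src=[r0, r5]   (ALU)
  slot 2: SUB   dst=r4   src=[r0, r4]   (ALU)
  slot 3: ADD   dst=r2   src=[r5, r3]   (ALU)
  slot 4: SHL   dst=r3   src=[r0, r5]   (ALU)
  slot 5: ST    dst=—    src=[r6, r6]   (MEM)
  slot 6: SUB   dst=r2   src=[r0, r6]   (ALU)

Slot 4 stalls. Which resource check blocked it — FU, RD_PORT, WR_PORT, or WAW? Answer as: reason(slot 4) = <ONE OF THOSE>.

slot 0 (MUL): ISSUE — free A2,Mu0,Ld2,B1 rp4 wp1
slot 1 (ALU): ISSUE — free A1,Mu0,Ld2,B1 rp2 wp0
slot 2 (ALU): stall WR_PORT — free A1,Mu0,Ld2,B1 rp2 wp0
slot 3 (ALU): stall WR_PORT — free A1,Mu0,Ld2,B1 rp2 wp0
slot 4 (ALU): stall WR_PORT — free A1,Mu0,Ld2,B1 rp2 wp0
slot 5 (MEM): ISSUE — free A1,Mu0,Ld1,B1 rp1 wp0
slot 6 (ALU): stall RD_PORT — free A1,Mu0,Ld1,B1 rp1 wp0

reason(slot 4) = WR_PORT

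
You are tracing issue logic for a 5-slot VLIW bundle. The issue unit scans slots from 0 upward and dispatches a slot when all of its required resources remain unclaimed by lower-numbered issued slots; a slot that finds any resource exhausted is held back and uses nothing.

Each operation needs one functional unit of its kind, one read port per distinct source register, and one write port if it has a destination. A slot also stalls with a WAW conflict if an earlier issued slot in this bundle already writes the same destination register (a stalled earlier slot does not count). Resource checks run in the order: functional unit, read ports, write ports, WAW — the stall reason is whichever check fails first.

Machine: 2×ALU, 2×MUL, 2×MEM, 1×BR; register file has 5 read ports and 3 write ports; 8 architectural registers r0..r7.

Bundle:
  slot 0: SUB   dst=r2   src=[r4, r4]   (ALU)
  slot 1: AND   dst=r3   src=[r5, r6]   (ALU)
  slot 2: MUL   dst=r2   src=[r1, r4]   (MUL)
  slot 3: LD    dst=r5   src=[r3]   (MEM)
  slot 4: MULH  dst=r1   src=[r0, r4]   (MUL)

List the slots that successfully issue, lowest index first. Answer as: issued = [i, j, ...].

issued = [0, 1, 3]

(0) want 1×ALU +1rd +1wr — yes → AL1|MU2|ME2|BR1|rd4|wr2
(1) want 1×ALU +2rd +1wr — yes → AL0|MU2|ME2|BR1|rd2|wr1
(2) want 1×MUL +2rd +1wr — WAW → AL0|MU2|ME2|BR1|rd2|wr1
(3) want 1×MEM +1rd +1wr — yes → AL0|MU2|ME1|BR1|rd1|wr0
(4) want 1×MUL +2rd +1wr — RD_PORT → AL0|MU2|ME1|BR1|rd1|wr0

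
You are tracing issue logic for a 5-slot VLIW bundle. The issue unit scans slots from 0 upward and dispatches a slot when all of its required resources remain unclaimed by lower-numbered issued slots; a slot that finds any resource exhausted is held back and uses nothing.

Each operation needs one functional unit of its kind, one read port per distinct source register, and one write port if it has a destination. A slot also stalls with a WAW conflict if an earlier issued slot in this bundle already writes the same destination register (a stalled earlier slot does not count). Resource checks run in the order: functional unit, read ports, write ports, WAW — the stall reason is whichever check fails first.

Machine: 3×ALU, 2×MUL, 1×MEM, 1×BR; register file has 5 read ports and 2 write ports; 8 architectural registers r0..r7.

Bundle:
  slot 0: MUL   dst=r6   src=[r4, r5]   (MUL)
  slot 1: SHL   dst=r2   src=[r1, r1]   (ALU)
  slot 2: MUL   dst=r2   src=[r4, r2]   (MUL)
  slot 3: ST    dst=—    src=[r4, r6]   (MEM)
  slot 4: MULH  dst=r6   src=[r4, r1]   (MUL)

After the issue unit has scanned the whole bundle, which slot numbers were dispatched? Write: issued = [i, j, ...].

  0. MUL→r6 ⇒ go  {3A/1Mu/1Ld/1B | 3r 1w}
  1. ALU→r2 ⇒ go  {2A/1Mu/1Ld/1B | 2r 0w}
  2. MUL→r2 ⇒ no(WR_PORT)  {2A/1Mu/1Ld/1B | 2r 0w}
  3. MEM ⇒ go  {2A/1Mu/0Ld/1B | 0r 0w}
  4. MUL→r6 ⇒ no(RD_PORT)  {2A/1Mu/0Ld/1B | 0r 0w}

issued = [0, 1, 3]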